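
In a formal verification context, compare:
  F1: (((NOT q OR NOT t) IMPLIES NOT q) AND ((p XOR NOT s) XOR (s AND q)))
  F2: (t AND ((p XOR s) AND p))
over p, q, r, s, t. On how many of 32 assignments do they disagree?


F1 = (((NOT q OR NOT t) IMPLIES NOT q) AND ((p XOR NOT s) XOR (s AND q)))
F2 = (t AND ((p XOR s) AND p))
Evaluate both on each of 32 rows (bits = p,q,r,s,t):
  row 0 [00000]: F1=1 F2=0 (differ) -> 1
  row 1 [00001]: F1=1 F2=0 (differ) -> 1
  row 2 [00010]: F1=0 F2=0 -> 0
  row 3 [00011]: F1=0 F2=0 -> 0
  row 4 [00100]: F1=1 F2=0 (differ) -> 1
  row 5 [00101]: F1=1 F2=0 (differ) -> 1
  row 6 [00110]: F1=0 F2=0 -> 0
  row 7 [00111]: F1=0 F2=0 -> 0
  row 8 [01000]: F1=0 F2=0 -> 0
  row 9 [01001]: F1=1 F2=0 (differ) -> 1
  row 10 [01010]: F1=0 F2=0 -> 0
  row 11 [01011]: F1=1 F2=0 (differ) -> 1
  row 12 [01100]: F1=0 F2=0 -> 0
  row 13 [01101]: F1=1 F2=0 (differ) -> 1
  row 14 [01110]: F1=0 F2=0 -> 0
  row 15 [01111]: F1=1 F2=0 (differ) -> 1
  row 16 [10000]: F1=0 F2=0 -> 0
  row 17 [10001]: F1=0 F2=1 (differ) -> 1
  row 18 [10010]: F1=1 F2=0 (differ) -> 1
  row 19 [10011]: F1=1 F2=0 (differ) -> 1
  row 20 [10100]: F1=0 F2=0 -> 0
  row 21 [10101]: F1=0 F2=1 (differ) -> 1
  row 22 [10110]: F1=1 F2=0 (differ) -> 1
  row 23 [10111]: F1=1 F2=0 (differ) -> 1
  row 24 [11000]: F1=0 F2=0 -> 0
  row 25 [11001]: F1=0 F2=1 (differ) -> 1
  row 26 [11010]: F1=0 F2=0 -> 0
  row 27 [11011]: F1=0 F2=0 -> 0
  row 28 [11100]: F1=0 F2=0 -> 0
  row 29 [11101]: F1=0 F2=1 (differ) -> 1
  row 30 [11110]: F1=0 F2=0 -> 0
  row 31 [11111]: F1=0 F2=0 -> 0
Full result column, 8 rows per line (p,q fixed per line; r,s,t runs 000..111 left to right):
  rows 0-7 [p,q=00]: 11001100  (ones: 4)
  rows 8-15 [p,q=01]: 01010101  (ones: 4)
  rows 16-23 [p,q=10]: 01110111  (ones: 6)
  rows 24-31 [p,q=11]: 01000100  (ones: 2)
Disagreements = 4+4+6+2 = 16

16


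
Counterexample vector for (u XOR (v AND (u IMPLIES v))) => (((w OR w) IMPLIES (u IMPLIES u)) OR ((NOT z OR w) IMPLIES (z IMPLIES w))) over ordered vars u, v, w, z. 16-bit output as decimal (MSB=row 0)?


F1 = (u XOR (v AND (u IMPLIES v)))
F2 = (((w OR w) IMPLIES (u IMPLIES u)) OR ((NOT z OR w) IMPLIES (z IMPLIES w)))
Counterexample to F1=>F2 is where F1=1 and F2=0.
Evaluate each row (bits = u,v,w,z, MSB first):
  row 0 [0000]: F1=0 F2=1 -> F1&~F2 -> 0
  row 1 [0001]: F1=0 F2=1 -> F1&~F2 -> 0
  row 2 [0010]: F1=0 F2=1 -> F1&~F2 -> 0
  row 3 [0011]: F1=0 F2=1 -> F1&~F2 -> 0
  row 4 [0100]: F1=1 F2=1 -> F1&~F2 -> 0
  row 5 [0101]: F1=1 F2=1 -> F1&~F2 -> 0
  row 6 [0110]: F1=1 F2=1 -> F1&~F2 -> 0
  row 7 [0111]: F1=1 F2=1 -> F1&~F2 -> 0
  row 8 [1000]: F1=1 F2=1 -> F1&~F2 -> 0
  row 9 [1001]: F1=1 F2=1 -> F1&~F2 -> 0
  row 10 [1010]: F1=1 F2=1 -> F1&~F2 -> 0
  row 11 [1011]: F1=1 F2=1 -> F1&~F2 -> 0
  row 12 [1100]: F1=0 F2=1 -> F1&~F2 -> 0
  row 13 [1101]: F1=0 F2=1 -> F1&~F2 -> 0
  row 14 [1110]: F1=0 F2=1 -> F1&~F2 -> 0
  row 15 [1111]: F1=0 F2=1 -> F1&~F2 -> 0
Full result column, 4 rows per line (u,v fixed per line; w,z runs 00..11 left to right):
  rows 0-3 [u,v=00]: 0000  = hex 0
  rows 4-7 [u,v=01]: 0000  = hex 0
  rows 8-11 [u,v=10]: 0000  = hex 0
  rows 12-15 [u,v=11]: 0000  = hex 0
Counterexample vector (row 0 .. row 15) = 0000000000000000
Output column grouped in 4s = 0000 0000 0000 0000 = 0x0000
Convert to decimal digit by digit (value = value*16 + digit):
  0 -> 0
  0*16 + 0 = 0
  0*16 + 0 = 0
  0*16 + 0 = 0
Decimal = 0

0


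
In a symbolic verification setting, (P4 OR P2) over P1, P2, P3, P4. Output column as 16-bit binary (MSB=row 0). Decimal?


Formula: (P4 OR P2) over P1, P2, P3, P4 (16 rows)
Evaluate each row (bits = P1,P2,P3,P4, MSB first):
  row 0 [0000]: (0 OR 0) -> 0
  row 1 [0001]: (1 OR 0) -> 1
  row 2 [0010]: (0 OR 0) -> 0
  row 3 [0011]: (1 OR 0) -> 1
  row 4 [0100]: (0 OR 1) -> 1
  row 5 [0101]: (1 OR 1) -> 1
  row 6 [0110]: (0 OR 1) -> 1
  row 7 [0111]: (1 OR 1) -> 1
  row 8 [1000]: (0 OR 0) -> 0
  row 9 [1001]: (1 OR 0) -> 1
  row 10 [1010]: (0 OR 0) -> 0
  row 11 [1011]: (1 OR 0) -> 1
  row 12 [1100]: (0 OR 1) -> 1
  row 13 [1101]: (1 OR 1) -> 1
  row 14 [1110]: (0 OR 1) -> 1
  row 15 [1111]: (1 OR 1) -> 1
Full result column, 4 rows per line (P1,P2 fixed per line; P3,P4 runs 00..11 left to right):
  rows 0-3 [P1,P2=00]: 0101  = hex 5
  rows 4-7 [P1,P2=01]: 1111  = hex F
  rows 8-11 [P1,P2=10]: 0101  = hex 5
  rows 12-15 [P1,P2=11]: 1111  = hex F
Output column (row 0 .. row 15) = 0101111101011111
Output column grouped in 4s = 0101 1111 0101 1111 = 0x5F5F
Convert to decimal digit by digit (value = value*16 + digit):
  5 -> 5
  5*16 + 15 (F) = 95
  95*16 + 5 = 1525
  1525*16 + 15 (F) = 24415
Decimal = 24415

24415


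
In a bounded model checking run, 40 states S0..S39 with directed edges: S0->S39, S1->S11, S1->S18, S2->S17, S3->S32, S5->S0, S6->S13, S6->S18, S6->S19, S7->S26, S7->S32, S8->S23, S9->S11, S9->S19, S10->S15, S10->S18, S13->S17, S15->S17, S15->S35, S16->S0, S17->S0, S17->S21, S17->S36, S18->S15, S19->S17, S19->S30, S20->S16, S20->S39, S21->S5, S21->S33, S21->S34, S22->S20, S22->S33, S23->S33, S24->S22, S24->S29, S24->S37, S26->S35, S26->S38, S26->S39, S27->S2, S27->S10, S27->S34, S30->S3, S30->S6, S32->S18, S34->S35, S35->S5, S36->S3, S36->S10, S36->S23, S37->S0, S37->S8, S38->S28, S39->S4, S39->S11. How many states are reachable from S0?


BFS from S0:
  layer 0: {S0}
  layer 1: {S39}
  layer 2: {S4, S11}
Reachable set: {S0, S4, S11, S39}
Count = 4

4


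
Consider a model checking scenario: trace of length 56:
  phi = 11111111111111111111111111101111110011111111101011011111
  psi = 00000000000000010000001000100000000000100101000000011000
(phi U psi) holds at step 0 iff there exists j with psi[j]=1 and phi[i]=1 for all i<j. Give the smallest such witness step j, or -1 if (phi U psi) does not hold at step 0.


(phi U psi) at 0: need smallest j with psi[j]=1 and phi[i]=1 for all i in [0,j).
Scan from step 0:
  step 0: phi=1, psi=0 -> continue
  step 1: phi=1, psi=0 -> continue
  step 2: phi=1, psi=0 -> continue
  step 3: phi=1, psi=0 -> continue
  step 15: psi=1 and phi held for [0,15) -> witness found
Witness step = 15

15


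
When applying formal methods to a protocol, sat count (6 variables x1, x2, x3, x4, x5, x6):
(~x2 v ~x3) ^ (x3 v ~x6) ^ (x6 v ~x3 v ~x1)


CNF with 3 clauses over 6 vars (64 assignments).
An assignment satisfies CNF iff every clause has >=1 true literal.
Check each row (bits = x1,x2,x3,x4,x5,x6; clause T/F shown):
  row 0 [000000]: clauses=TTT -> 1
  row 1 [000001]: clauses=TFT -> 0
  row 2 [000010]: clauses=TTT -> 1
  row 3 [000011]: clauses=TFT -> 0
  row 4 [000100]: clauses=TTT -> 1
  (every remaining row is evaluated the same way; all 64 results are listed next)
Full result column, 8 rows per line (x1,x2,x3 fixed per line; x4,x5,x6 runs 000..111 left to right):
  rows 0-7 [x1,x2,x3=000]: 10101010  (ones: 4)
  rows 8-15 [x1,x2,x3=001]: 11111111  (ones: 8)
  rows 16-23 [x1,x2,x3=010]: 10101010  (ones: 4)
  rows 24-31 [x1,x2,x3=011]: 00000000  (ones: 0)
  rows 32-39 [x1,x2,x3=100]: 10101010  (ones: 4)
  rows 40-47 [x1,x2,x3=101]: 01010101  (ones: 4)
  rows 48-55 [x1,x2,x3=110]: 10101010  (ones: 4)
  rows 56-63 [x1,x2,x3=111]: 00000000  (ones: 0)
Satisfying assignments = 4+8+4+0+4+4+4+0 = 28

28


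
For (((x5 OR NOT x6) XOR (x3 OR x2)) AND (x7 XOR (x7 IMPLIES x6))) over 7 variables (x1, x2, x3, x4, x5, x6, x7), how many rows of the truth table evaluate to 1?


Formula: (((x5 OR NOT x6) XOR (x3 OR x2)) AND (x7 XOR (x7 IMPLIES x6))) over 7 vars (128 rows)
Evaluate each row (x1, x2, x3, x4, x5, x6, x7 as bits, MSB first):
  row 0 [0000000]: (((0 OR NOT 0) XOR (0 OR 0)) AND (0 XOR (0 IMPLIES 0))) -> 1
  row 1 [0000001]: (((0 OR NOT 0) XOR (0 OR 0)) AND (1 XOR (1 IMPLIES 0))) -> 1
  row 2 [0000010]: (((0 OR NOT 1) XOR (0 OR 0)) AND (0 XOR (0 IMPLIES 1))) -> 0
  row 3 [0000011]: (((0 OR NOT 1) XOR (0 OR 0)) AND (1 XOR (1 IMPLIES 1))) -> 0
  row 4 [0000100]: (((1 OR NOT 0) XOR (0 OR 0)) AND (0 XOR (0 IMPLIES 0))) -> 1
  (every remaining row is evaluated the same way; all 128 results are listed next)
Full result column, 8 rows per line (x1,x2,x3,x4 fixed per line; x5,x6,x7 runs 000..111 left to right):
  rows 0-7 [x1,x2,x3,x4=0000]: 11001110  (ones: 5)
  rows 8-15 [x1,x2,x3,x4=0001]: 11001110  (ones: 5)
  rows 16-23 [x1,x2,x3,x4=0010]: 00100000  (ones: 1)
  rows 24-31 [x1,x2,x3,x4=0011]: 00100000  (ones: 1)
  rows 32-39 [x1,x2,x3,x4=0100]: 00100000  (ones: 1)
  rows 40-47 [x1,x2,x3,x4=0101]: 00100000  (ones: 1)
  rows 48-55 [x1,x2,x3,x4=0110]: 00100000  (ones: 1)
  rows 56-63 [x1,x2,x3,x4=0111]: 00100000  (ones: 1)
  rows 64-71 [x1,x2,x3,x4=1000]: 11001110  (ones: 5)
  rows 72-79 [x1,x2,x3,x4=1001]: 11001110  (ones: 5)
  rows 80-87 [x1,x2,x3,x4=1010]: 00100000  (ones: 1)
  rows 88-95 [x1,x2,x3,x4=1011]: 00100000  (ones: 1)
  rows 96-103 [x1,x2,x3,x4=1100]: 00100000  (ones: 1)
  rows 104-111 [x1,x2,x3,x4=1101]: 00100000  (ones: 1)
  rows 112-119 [x1,x2,x3,x4=1110]: 00100000  (ones: 1)
  rows 120-127 [x1,x2,x3,x4=1111]: 00100000  (ones: 1)
Count of 1-rows = 5+5+1+1+1+1+1+1+5+5+1+1+1+1+1+1 = 32

32


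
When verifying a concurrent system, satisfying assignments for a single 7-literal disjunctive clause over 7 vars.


Step 1: Total=2^7=128
Step 2: Unsat when all 7 false: 2^0=1
Step 3: Sat=128-1=127

127


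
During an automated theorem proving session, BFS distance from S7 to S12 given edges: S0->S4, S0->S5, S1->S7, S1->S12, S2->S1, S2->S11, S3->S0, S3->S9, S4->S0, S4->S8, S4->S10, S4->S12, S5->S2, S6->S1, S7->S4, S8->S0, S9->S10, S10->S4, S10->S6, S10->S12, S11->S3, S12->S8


BFS layer-by-layer from S7:
  dist 0: {S7}
  dist 1: {S4}
  dist 2: {S0, S8, S10, S12}
  -> S12 reached at distance 2
Shortest path length = 2

2


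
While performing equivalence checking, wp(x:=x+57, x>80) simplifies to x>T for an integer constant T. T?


Formula: wp(x:=E, P) = P[E/x] (substitute E for x in postcondition)
Step 1: Postcondition: x>80
Step 2: Substitute x+57 for x: x+57>80
Step 3: Solve for x: x > 80-57 = 23

23


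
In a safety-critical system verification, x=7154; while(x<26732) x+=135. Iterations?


Step 1: x goes from 7154 toward 26732 by 135; the body runs while x<26732, so iterations = ceil((bound-start)/step)
Step 2: Distance=19578
Step 3: ceil(19578/135)=146

146


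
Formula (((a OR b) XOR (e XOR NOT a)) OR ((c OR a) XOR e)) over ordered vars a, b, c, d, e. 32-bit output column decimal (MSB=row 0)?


Formula: (((a OR b) XOR (e XOR NOT a)) OR ((c OR a) XOR e)) over a, b, c, d, e (32 rows)
Evaluate each row (bits = a,b,c,d,e, MSB first):
  row 0 [00000]: (((0 OR 0) XOR (0 XOR NOT 0)) OR ((0 OR 0) XOR 0)) -> 1
  row 1 [00001]: (((0 OR 0) XOR (1 XOR NOT 0)) OR ((0 OR 0) XOR 1)) -> 1
  row 2 [00010]: (((0 OR 0) XOR (0 XOR NOT 0)) OR ((0 OR 0) XOR 0)) -> 1
  row 3 [00011]: (((0 OR 0) XOR (1 XOR NOT 0)) OR ((0 OR 0) XOR 1)) -> 1
  row 4 [00100]: (((0 OR 0) XOR (0 XOR NOT 0)) OR ((1 OR 0) XOR 0)) -> 1
  row 5 [00101]: (((0 OR 0) XOR (1 XOR NOT 0)) OR ((1 OR 0) XOR 1)) -> 0
  row 6 [00110]: (((0 OR 0) XOR (0 XOR NOT 0)) OR ((1 OR 0) XOR 0)) -> 1
  row 7 [00111]: (((0 OR 0) XOR (1 XOR NOT 0)) OR ((1 OR 0) XOR 1)) -> 0
  row 8 [01000]: (((0 OR 1) XOR (0 XOR NOT 0)) OR ((0 OR 0) XOR 0)) -> 0
  row 9 [01001]: (((0 OR 1) XOR (1 XOR NOT 0)) OR ((0 OR 0) XOR 1)) -> 1
  row 10 [01010]: (((0 OR 1) XOR (0 XOR NOT 0)) OR ((0 OR 0) XOR 0)) -> 0
  row 11 [01011]: (((0 OR 1) XOR (1 XOR NOT 0)) OR ((0 OR 0) XOR 1)) -> 1
  row 12 [01100]: (((0 OR 1) XOR (0 XOR NOT 0)) OR ((1 OR 0) XOR 0)) -> 1
  row 13 [01101]: (((0 OR 1) XOR (1 XOR NOT 0)) OR ((1 OR 0) XOR 1)) -> 1
  row 14 [01110]: (((0 OR 1) XOR (0 XOR NOT 0)) OR ((1 OR 0) XOR 0)) -> 1
  row 15 [01111]: (((0 OR 1) XOR (1 XOR NOT 0)) OR ((1 OR 0) XOR 1)) -> 1
  row 16 [10000]: (((1 OR 0) XOR (0 XOR NOT 1)) OR ((0 OR 1) XOR 0)) -> 1
  row 17 [10001]: (((1 OR 0) XOR (1 XOR NOT 1)) OR ((0 OR 1) XOR 1)) -> 0
  row 18 [10010]: (((1 OR 0) XOR (0 XOR NOT 1)) OR ((0 OR 1) XOR 0)) -> 1
  row 19 [10011]: (((1 OR 0) XOR (1 XOR NOT 1)) OR ((0 OR 1) XOR 1)) -> 0
  row 20 [10100]: (((1 OR 0) XOR (0 XOR NOT 1)) OR ((1 OR 1) XOR 0)) -> 1
  row 21 [10101]: (((1 OR 0) XOR (1 XOR NOT 1)) OR ((1 OR 1) XOR 1)) -> 0
  row 22 [10110]: (((1 OR 0) XOR (0 XOR NOT 1)) OR ((1 OR 1) XOR 0)) -> 1
  row 23 [10111]: (((1 OR 0) XOR (1 XOR NOT 1)) OR ((1 OR 1) XOR 1)) -> 0
  row 24 [11000]: (((1 OR 1) XOR (0 XOR NOT 1)) OR ((0 OR 1) XOR 0)) -> 1
  row 25 [11001]: (((1 OR 1) XOR (1 XOR NOT 1)) OR ((0 OR 1) XOR 1)) -> 0
  row 26 [11010]: (((1 OR 1) XOR (0 XOR NOT 1)) OR ((0 OR 1) XOR 0)) -> 1
  row 27 [11011]: (((1 OR 1) XOR (1 XOR NOT 1)) OR ((0 OR 1) XOR 1)) -> 0
  row 28 [11100]: (((1 OR 1) XOR (0 XOR NOT 1)) OR ((1 OR 1) XOR 0)) -> 1
  row 29 [11101]: (((1 OR 1) XOR (1 XOR NOT 1)) OR ((1 OR 1) XOR 1)) -> 0
  row 30 [11110]: (((1 OR 1) XOR (0 XOR NOT 1)) OR ((1 OR 1) XOR 0)) -> 1
  row 31 [11111]: (((1 OR 1) XOR (1 XOR NOT 1)) OR ((1 OR 1) XOR 1)) -> 0
Full result column, 4 rows per line (a,b,c fixed per line; d,e runs 00..11 left to right):
  rows 0-3 [a,b,c=000]: 1111  = hex F
  rows 4-7 [a,b,c=001]: 1010  = hex A
  rows 8-11 [a,b,c=010]: 0101  = hex 5
  rows 12-15 [a,b,c=011]: 1111  = hex F
  rows 16-19 [a,b,c=100]: 1010  = hex A
  rows 20-23 [a,b,c=101]: 1010  = hex A
  rows 24-27 [a,b,c=110]: 1010  = hex A
  rows 28-31 [a,b,c=111]: 1010  = hex A
Output column (row 0 .. row 31) = 11111010010111111010101010101010
Output column grouped in 4s = 1111 1010 0101 1111 1010 1010 1010 1010 = 0xFA5FAAAA
Convert to decimal digit by digit (value = value*16 + digit):
  F -> 15
  15*16 + 10 (A) = 250
  250*16 + 5 = 4005
  4005*16 + 15 (F) = 64095
  64095*16 + 10 (A) = 1025530
  1025530*16 + 10 (A) = 16408490
  16408490*16 + 10 (A) = 262535850
  262535850*16 + 10 (A) = 4200573610
Decimal = 4200573610

4200573610


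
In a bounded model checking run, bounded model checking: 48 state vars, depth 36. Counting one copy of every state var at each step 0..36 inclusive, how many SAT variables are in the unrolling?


BMC unrolls to depth k, creating one copy of each state var for steps 0..k.
Step count = 36 + 1 = 37 (steps 0 through 36)
Vars per step = 48
Total = 48 * 37 = 1776

1776


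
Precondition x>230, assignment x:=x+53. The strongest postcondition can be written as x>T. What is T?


Formula: sp(P, x:=E) = exists old_x. (x = E[old_x/x]) AND P[old_x/x] (old_x is the value of x before the assignment; eliminate old_x by solving x = E[old_x/x] for old_x)
Step 1: Precondition P: x>230, i.e. old_x > 230
Step 2: Assignment gives x = old_x + 53, so old_x = x - 53
Step 3: Substitute into P: x - 53 > 230
Step 4: Simplify: x > 230+53 = 283

283


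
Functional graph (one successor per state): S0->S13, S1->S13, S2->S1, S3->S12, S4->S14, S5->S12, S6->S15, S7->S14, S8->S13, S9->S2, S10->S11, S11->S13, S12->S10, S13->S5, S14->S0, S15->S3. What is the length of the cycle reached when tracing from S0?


Trace from S0 until a state repeats:
  S0 -> S13 -> S5 -> S12 -> S10 -> S11 -> S13
S13 first seen at step 1, revisited at step 6.
Cycle length = 6 - 1 = 5

5


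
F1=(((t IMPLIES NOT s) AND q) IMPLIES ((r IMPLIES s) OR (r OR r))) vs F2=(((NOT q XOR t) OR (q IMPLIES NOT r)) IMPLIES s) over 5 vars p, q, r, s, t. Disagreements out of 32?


F1 = (((t IMPLIES NOT s) AND q) IMPLIES ((r IMPLIES s) OR (r OR r)))
F2 = (((NOT q XOR t) OR (q IMPLIES NOT r)) IMPLIES s)
Evaluate both on each of 32 rows (bits = p,q,r,s,t):
  row 0 [00000]: F1=1 F2=0 (differ) -> 1
  row 1 [00001]: F1=1 F2=0 (differ) -> 1
  row 2 [00010]: F1=1 F2=1 -> 0
  row 3 [00011]: F1=1 F2=1 -> 0
  row 4 [00100]: F1=1 F2=0 (differ) -> 1
  row 5 [00101]: F1=1 F2=0 (differ) -> 1
  row 6 [00110]: F1=1 F2=1 -> 0
  row 7 [00111]: F1=1 F2=1 -> 0
  row 8 [01000]: F1=1 F2=0 (differ) -> 1
  row 9 [01001]: F1=1 F2=0 (differ) -> 1
  row 10 [01010]: F1=1 F2=1 -> 0
  row 11 [01011]: F1=1 F2=1 -> 0
  row 12 [01100]: F1=1 F2=1 -> 0
  row 13 [01101]: F1=1 F2=0 (differ) -> 1
  row 14 [01110]: F1=1 F2=1 -> 0
  row 15 [01111]: F1=1 F2=1 -> 0
  row 16 [10000]: F1=1 F2=0 (differ) -> 1
  row 17 [10001]: F1=1 F2=0 (differ) -> 1
  row 18 [10010]: F1=1 F2=1 -> 0
  row 19 [10011]: F1=1 F2=1 -> 0
  row 20 [10100]: F1=1 F2=0 (differ) -> 1
  row 21 [10101]: F1=1 F2=0 (differ) -> 1
  row 22 [10110]: F1=1 F2=1 -> 0
  row 23 [10111]: F1=1 F2=1 -> 0
  row 24 [11000]: F1=1 F2=0 (differ) -> 1
  row 25 [11001]: F1=1 F2=0 (differ) -> 1
  row 26 [11010]: F1=1 F2=1 -> 0
  row 27 [11011]: F1=1 F2=1 -> 0
  row 28 [11100]: F1=1 F2=1 -> 0
  row 29 [11101]: F1=1 F2=0 (differ) -> 1
  row 30 [11110]: F1=1 F2=1 -> 0
  row 31 [11111]: F1=1 F2=1 -> 0
Full result column, 8 rows per line (p,q fixed per line; r,s,t runs 000..111 left to right):
  rows 0-7 [p,q=00]: 11001100  (ones: 4)
  rows 8-15 [p,q=01]: 11000100  (ones: 3)
  rows 16-23 [p,q=10]: 11001100  (ones: 4)
  rows 24-31 [p,q=11]: 11000100  (ones: 3)
Disagreements = 4+3+4+3 = 14

14


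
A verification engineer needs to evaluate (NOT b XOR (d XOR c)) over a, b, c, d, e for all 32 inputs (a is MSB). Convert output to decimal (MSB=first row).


Formula: (NOT b XOR (d XOR c)) over a, b, c, d, e (32 rows)
Evaluate each row (bits = a,b,c,d,e, MSB first):
  row 0 [00000]: (NOT 0 XOR (0 XOR 0)) -> 1
  row 1 [00001]: (NOT 0 XOR (0 XOR 0)) -> 1
  row 2 [00010]: (NOT 0 XOR (1 XOR 0)) -> 0
  row 3 [00011]: (NOT 0 XOR (1 XOR 0)) -> 0
  row 4 [00100]: (NOT 0 XOR (0 XOR 1)) -> 0
  row 5 [00101]: (NOT 0 XOR (0 XOR 1)) -> 0
  row 6 [00110]: (NOT 0 XOR (1 XOR 1)) -> 1
  row 7 [00111]: (NOT 0 XOR (1 XOR 1)) -> 1
  row 8 [01000]: (NOT 1 XOR (0 XOR 0)) -> 0
  row 9 [01001]: (NOT 1 XOR (0 XOR 0)) -> 0
  row 10 [01010]: (NOT 1 XOR (1 XOR 0)) -> 1
  row 11 [01011]: (NOT 1 XOR (1 XOR 0)) -> 1
  row 12 [01100]: (NOT 1 XOR (0 XOR 1)) -> 1
  row 13 [01101]: (NOT 1 XOR (0 XOR 1)) -> 1
  row 14 [01110]: (NOT 1 XOR (1 XOR 1)) -> 0
  row 15 [01111]: (NOT 1 XOR (1 XOR 1)) -> 0
  row 16 [10000]: (NOT 0 XOR (0 XOR 0)) -> 1
  row 17 [10001]: (NOT 0 XOR (0 XOR 0)) -> 1
  row 18 [10010]: (NOT 0 XOR (1 XOR 0)) -> 0
  row 19 [10011]: (NOT 0 XOR (1 XOR 0)) -> 0
  row 20 [10100]: (NOT 0 XOR (0 XOR 1)) -> 0
  row 21 [10101]: (NOT 0 XOR (0 XOR 1)) -> 0
  row 22 [10110]: (NOT 0 XOR (1 XOR 1)) -> 1
  row 23 [10111]: (NOT 0 XOR (1 XOR 1)) -> 1
  row 24 [11000]: (NOT 1 XOR (0 XOR 0)) -> 0
  row 25 [11001]: (NOT 1 XOR (0 XOR 0)) -> 0
  row 26 [11010]: (NOT 1 XOR (1 XOR 0)) -> 1
  row 27 [11011]: (NOT 1 XOR (1 XOR 0)) -> 1
  row 28 [11100]: (NOT 1 XOR (0 XOR 1)) -> 1
  row 29 [11101]: (NOT 1 XOR (0 XOR 1)) -> 1
  row 30 [11110]: (NOT 1 XOR (1 XOR 1)) -> 0
  row 31 [11111]: (NOT 1 XOR (1 XOR 1)) -> 0
Full result column, 4 rows per line (a,b,c fixed per line; d,e runs 00..11 left to right):
  rows 0-3 [a,b,c=000]: 1100  = hex C
  rows 4-7 [a,b,c=001]: 0011  = hex 3
  rows 8-11 [a,b,c=010]: 0011  = hex 3
  rows 12-15 [a,b,c=011]: 1100  = hex C
  rows 16-19 [a,b,c=100]: 1100  = hex C
  rows 20-23 [a,b,c=101]: 0011  = hex 3
  rows 24-27 [a,b,c=110]: 0011  = hex 3
  rows 28-31 [a,b,c=111]: 1100  = hex C
Output column (row 0 .. row 31) = 11000011001111001100001100111100
Output column grouped in 4s = 1100 0011 0011 1100 1100 0011 0011 1100 = 0xC33CC33C
Convert to decimal digit by digit (value = value*16 + digit):
  C -> 12
  12*16 + 3 = 195
  195*16 + 3 = 3123
  3123*16 + 12 (C) = 49980
  49980*16 + 12 (C) = 799692
  799692*16 + 3 = 12795075
  12795075*16 + 3 = 204721203
  204721203*16 + 12 (C) = 3275539260
Decimal = 3275539260

3275539260


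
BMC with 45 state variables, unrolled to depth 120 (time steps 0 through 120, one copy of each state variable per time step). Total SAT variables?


BMC unrolls to depth k, creating one copy of each state var for steps 0..k.
Step count = 120 + 1 = 121 (steps 0 through 120)
Vars per step = 45
Total = 45 * 121 = 5445

5445


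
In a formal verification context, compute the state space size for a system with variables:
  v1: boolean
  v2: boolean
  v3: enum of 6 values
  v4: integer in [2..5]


State space = product of domain sizes of all variables.
Domain sizes:
  v1 (boolean): 2
  v2 (boolean): 2
  v3 (enum of 6 values): 6
  v4 (integer in [2..5]): 4
Product = 2 * 2 * 6 * 4 = 96

96


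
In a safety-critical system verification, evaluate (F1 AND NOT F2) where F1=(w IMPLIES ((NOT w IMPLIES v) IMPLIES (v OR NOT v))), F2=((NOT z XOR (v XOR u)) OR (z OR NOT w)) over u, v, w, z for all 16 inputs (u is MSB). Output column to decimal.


F1 = (w IMPLIES ((NOT w IMPLIES v) IMPLIES (v OR NOT v)))
F2 = ((NOT z XOR (v XOR u)) OR (z OR NOT w))
Counterexample to F1=>F2 is where F1=1 and F2=0.
Evaluate each row (bits = u,v,w,z, MSB first):
  row 0 [0000]: F1=1 F2=1 -> F1&~F2 -> 0
  row 1 [0001]: F1=1 F2=1 -> F1&~F2 -> 0
  row 2 [0010]: F1=1 F2=1 -> F1&~F2 -> 0
  row 3 [0011]: F1=1 F2=1 -> F1&~F2 -> 0
  row 4 [0100]: F1=1 F2=1 -> F1&~F2 -> 0
  row 5 [0101]: F1=1 F2=1 -> F1&~F2 -> 0
  row 6 [0110]: F1=1 F2=0 -> F1&~F2 -> 1
  row 7 [0111]: F1=1 F2=1 -> F1&~F2 -> 0
  row 8 [1000]: F1=1 F2=1 -> F1&~F2 -> 0
  row 9 [1001]: F1=1 F2=1 -> F1&~F2 -> 0
  row 10 [1010]: F1=1 F2=0 -> F1&~F2 -> 1
  row 11 [1011]: F1=1 F2=1 -> F1&~F2 -> 0
  row 12 [1100]: F1=1 F2=1 -> F1&~F2 -> 0
  row 13 [1101]: F1=1 F2=1 -> F1&~F2 -> 0
  row 14 [1110]: F1=1 F2=1 -> F1&~F2 -> 0
  row 15 [1111]: F1=1 F2=1 -> F1&~F2 -> 0
Full result column, 4 rows per line (u,v fixed per line; w,z runs 00..11 left to right):
  rows 0-3 [u,v=00]: 0000  = hex 0
  rows 4-7 [u,v=01]: 0010  = hex 2
  rows 8-11 [u,v=10]: 0010  = hex 2
  rows 12-15 [u,v=11]: 0000  = hex 0
Counterexample vector (row 0 .. row 15) = 0000001000100000
Output column grouped in 4s = 0000 0010 0010 0000 = 0x0220
Convert to decimal digit by digit (value = value*16 + digit):
  0 -> 0
  0*16 + 2 = 2
  2*16 + 2 = 34
  34*16 + 0 = 544
Decimal = 544

544


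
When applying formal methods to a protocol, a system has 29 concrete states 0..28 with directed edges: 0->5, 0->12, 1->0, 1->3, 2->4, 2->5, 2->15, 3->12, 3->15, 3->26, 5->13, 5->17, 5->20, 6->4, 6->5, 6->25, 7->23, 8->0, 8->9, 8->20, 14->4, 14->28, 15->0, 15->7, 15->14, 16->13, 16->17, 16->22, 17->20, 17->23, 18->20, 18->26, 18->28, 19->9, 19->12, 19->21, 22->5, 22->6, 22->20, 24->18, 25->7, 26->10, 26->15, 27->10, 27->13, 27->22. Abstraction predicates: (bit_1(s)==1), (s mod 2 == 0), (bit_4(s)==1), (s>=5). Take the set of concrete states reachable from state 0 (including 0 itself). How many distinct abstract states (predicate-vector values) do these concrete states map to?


BFS from 0:
Concrete reachable: {0, 5, 12, 13, 17, 20, 23}
Abstract via predicates (bit_1(s)==1), (s mod 2 == 0), (bit_4(s)==1), (s>=5):
  (0,0,0,1) <- {5, 13}
  (0,0,1,1) <- {17}
  (0,1,0,0) <- {0}
  (0,1,0,1) <- {12}
  (0,1,1,1) <- {20}
  (1,0,1,1) <- {23}
Distinct abstract states = 6

6


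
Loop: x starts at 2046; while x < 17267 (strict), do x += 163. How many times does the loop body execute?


Step 1: x goes from 2046 toward 17267 by 163; the body runs while x<17267, so iterations = ceil((bound-start)/step)
Step 2: Distance=15221
Step 3: ceil(15221/163)=94

94


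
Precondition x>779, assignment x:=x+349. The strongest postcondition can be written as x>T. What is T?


Formula: sp(P, x:=E) = exists old_x. (x = E[old_x/x]) AND P[old_x/x] (old_x is the value of x before the assignment; eliminate old_x by solving x = E[old_x/x] for old_x)
Step 1: Precondition P: x>779, i.e. old_x > 779
Step 2: Assignment gives x = old_x + 349, so old_x = x - 349
Step 3: Substitute into P: x - 349 > 779
Step 4: Simplify: x > 779+349 = 1128

1128


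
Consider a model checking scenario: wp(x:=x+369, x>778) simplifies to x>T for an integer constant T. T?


Formula: wp(x:=E, P) = P[E/x] (substitute E for x in postcondition)
Step 1: Postcondition: x>778
Step 2: Substitute x+369 for x: x+369>778
Step 3: Solve for x: x > 778-369 = 409

409


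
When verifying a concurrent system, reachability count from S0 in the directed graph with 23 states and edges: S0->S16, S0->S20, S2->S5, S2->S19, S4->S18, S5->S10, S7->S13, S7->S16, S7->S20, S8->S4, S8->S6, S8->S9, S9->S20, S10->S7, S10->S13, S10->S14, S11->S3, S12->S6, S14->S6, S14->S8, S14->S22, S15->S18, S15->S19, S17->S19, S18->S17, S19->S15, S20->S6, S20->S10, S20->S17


BFS from S0:
  layer 0: {S0}
  layer 1: {S16, S20}
  layer 2: {S6, S10, S17}
  layer 3: {S7, S13, S14, S19}
  layer 4: {S8, S15, S22}
  layer 5: {S4, S9, S18}
Reachable set: {S0, S4, S6, S7, S8, S9, S10, S13, S14, S15, S16, S17, S18, S19, S20, S22}
Count = 16

16


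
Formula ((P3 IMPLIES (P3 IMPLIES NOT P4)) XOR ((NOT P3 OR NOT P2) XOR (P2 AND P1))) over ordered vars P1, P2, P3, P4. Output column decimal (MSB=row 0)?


Formula: ((P3 IMPLIES (P3 IMPLIES NOT P4)) XOR ((NOT P3 OR NOT P2) XOR (P2 AND P1))) over P1, P2, P3, P4 (16 rows)
Evaluate each row (bits = P1,P2,P3,P4, MSB first):
  row 0 [0000]: ((0 IMPLIES (0 IMPLIES NOT 0)) XOR ((NOT 0 OR NOT 0) XOR (0 AND 0))) -> 0
  row 1 [0001]: ((0 IMPLIES (0 IMPLIES NOT 1)) XOR ((NOT 0 OR NOT 0) XOR (0 AND 0))) -> 0
  row 2 [0010]: ((1 IMPLIES (1 IMPLIES NOT 0)) XOR ((NOT 1 OR NOT 0) XOR (0 AND 0))) -> 0
  row 3 [0011]: ((1 IMPLIES (1 IMPLIES NOT 1)) XOR ((NOT 1 OR NOT 0) XOR (0 AND 0))) -> 1
  row 4 [0100]: ((0 IMPLIES (0 IMPLIES NOT 0)) XOR ((NOT 0 OR NOT 1) XOR (1 AND 0))) -> 0
  row 5 [0101]: ((0 IMPLIES (0 IMPLIES NOT 1)) XOR ((NOT 0 OR NOT 1) XOR (1 AND 0))) -> 0
  row 6 [0110]: ((1 IMPLIES (1 IMPLIES NOT 0)) XOR ((NOT 1 OR NOT 1) XOR (1 AND 0))) -> 1
  row 7 [0111]: ((1 IMPLIES (1 IMPLIES NOT 1)) XOR ((NOT 1 OR NOT 1) XOR (1 AND 0))) -> 0
  row 8 [1000]: ((0 IMPLIES (0 IMPLIES NOT 0)) XOR ((NOT 0 OR NOT 0) XOR (0 AND 1))) -> 0
  row 9 [1001]: ((0 IMPLIES (0 IMPLIES NOT 1)) XOR ((NOT 0 OR NOT 0) XOR (0 AND 1))) -> 0
  row 10 [1010]: ((1 IMPLIES (1 IMPLIES NOT 0)) XOR ((NOT 1 OR NOT 0) XOR (0 AND 1))) -> 0
  row 11 [1011]: ((1 IMPLIES (1 IMPLIES NOT 1)) XOR ((NOT 1 OR NOT 0) XOR (0 AND 1))) -> 1
  row 12 [1100]: ((0 IMPLIES (0 IMPLIES NOT 0)) XOR ((NOT 0 OR NOT 1) XOR (1 AND 1))) -> 1
  row 13 [1101]: ((0 IMPLIES (0 IMPLIES NOT 1)) XOR ((NOT 0 OR NOT 1) XOR (1 AND 1))) -> 1
  row 14 [1110]: ((1 IMPLIES (1 IMPLIES NOT 0)) XOR ((NOT 1 OR NOT 1) XOR (1 AND 1))) -> 0
  row 15 [1111]: ((1 IMPLIES (1 IMPLIES NOT 1)) XOR ((NOT 1 OR NOT 1) XOR (1 AND 1))) -> 1
Full result column, 4 rows per line (P1,P2 fixed per line; P3,P4 runs 00..11 left to right):
  rows 0-3 [P1,P2=00]: 0001  = hex 1
  rows 4-7 [P1,P2=01]: 0010  = hex 2
  rows 8-11 [P1,P2=10]: 0001  = hex 1
  rows 12-15 [P1,P2=11]: 1101  = hex D
Output column (row 0 .. row 15) = 0001001000011101
Output column grouped in 4s = 0001 0010 0001 1101 = 0x121D
Convert to decimal digit by digit (value = value*16 + digit):
  1 -> 1
  1*16 + 2 = 18
  18*16 + 1 = 289
  289*16 + 13 (D) = 4637
Decimal = 4637

4637


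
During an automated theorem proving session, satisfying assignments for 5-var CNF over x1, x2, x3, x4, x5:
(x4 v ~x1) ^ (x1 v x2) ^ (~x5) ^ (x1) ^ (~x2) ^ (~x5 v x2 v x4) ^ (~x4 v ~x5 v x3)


CNF with 7 clauses over 5 vars (32 assignments).
An assignment satisfies CNF iff every clause has >=1 true literal.
Check each row (bits = x1,x2,x3,x4,x5; clause T/F shown):
  row 0 [00000]: clauses=TFTFTTT -> 0
  row 1 [00001]: clauses=TFFFTFT -> 0
  row 2 [00010]: clauses=TFTFTTT -> 0
  row 3 [00011]: clauses=TFFFTTF -> 0
  row 4 [00100]: clauses=TFTFTTT -> 0
  row 5 [00101]: clauses=TFFFTFT -> 0
  row 6 [00110]: clauses=TFTFTTT -> 0
  row 7 [00111]: clauses=TFFFTTT -> 0
  row 8 [01000]: clauses=TTTFFTT -> 0
  row 9 [01001]: clauses=TTFFFTT -> 0
  row 10 [01010]: clauses=TTTFFTT -> 0
  row 11 [01011]: clauses=TTFFFTF -> 0
  row 12 [01100]: clauses=TTTFFTT -> 0
  row 13 [01101]: clauses=TTFFFTT -> 0
  row 14 [01110]: clauses=TTTFFTT -> 0
  row 15 [01111]: clauses=TTFFFTT -> 0
  row 16 [10000]: clauses=FTTTTTT -> 0
  row 17 [10001]: clauses=FTFTTFT -> 0
  row 18 [10010]: clauses=TTTTTTT -> 1
  row 19 [10011]: clauses=TTFTTTF -> 0
  row 20 [10100]: clauses=FTTTTTT -> 0
  row 21 [10101]: clauses=FTFTTFT -> 0
  row 22 [10110]: clauses=TTTTTTT -> 1
  row 23 [10111]: clauses=TTFTTTT -> 0
  row 24 [11000]: clauses=FTTTFTT -> 0
  row 25 [11001]: clauses=FTFTFTT -> 0
  row 26 [11010]: clauses=TTTTFTT -> 0
  row 27 [11011]: clauses=TTFTFTF -> 0
  row 28 [11100]: clauses=FTTTFTT -> 0
  row 29 [11101]: clauses=FTFTFTT -> 0
  row 30 [11110]: clauses=TTTTFTT -> 0
  row 31 [11111]: clauses=TTFTFTT -> 0
Full result column, 8 rows per line (x1,x2 fixed per line; x3,x4,x5 runs 000..111 left to right):
  rows 0-7 [x1,x2=00]: 00000000  (ones: 0)
  rows 8-15 [x1,x2=01]: 00000000  (ones: 0)
  rows 16-23 [x1,x2=10]: 00100010  (ones: 2)
  rows 24-31 [x1,x2=11]: 00000000  (ones: 0)
Satisfying assignments = 0+0+2+0 = 2

2


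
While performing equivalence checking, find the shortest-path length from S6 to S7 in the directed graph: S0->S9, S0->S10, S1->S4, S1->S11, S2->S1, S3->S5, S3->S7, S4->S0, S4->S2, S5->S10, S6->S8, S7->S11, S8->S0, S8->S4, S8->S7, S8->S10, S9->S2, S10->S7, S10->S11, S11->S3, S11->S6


BFS layer-by-layer from S6:
  dist 0: {S6}
  dist 1: {S8}
  dist 2: {S0, S4, S7, S10}
  -> S7 reached at distance 2
Shortest path length = 2

2


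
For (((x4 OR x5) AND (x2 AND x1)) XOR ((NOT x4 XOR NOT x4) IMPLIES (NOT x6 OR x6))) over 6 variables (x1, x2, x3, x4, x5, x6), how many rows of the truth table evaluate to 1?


Formula: (((x4 OR x5) AND (x2 AND x1)) XOR ((NOT x4 XOR NOT x4) IMPLIES (NOT x6 OR x6))) over 6 vars (64 rows)
Evaluate each row (x1, x2, x3, x4, x5, x6 as bits, MSB first):
  row 0 [000000]: (((0 OR 0) AND (0 AND 0)) XOR ((NOT 0 XOR NOT 0) IMPLIES (NOT 0 OR 0))) -> 1
  row 1 [000001]: (((0 OR 0) AND (0 AND 0)) XOR ((NOT 0 XOR NOT 0) IMPLIES (NOT 1 OR 1))) -> 1
  row 2 [000010]: (((0 OR 1) AND (0 AND 0)) XOR ((NOT 0 XOR NOT 0) IMPLIES (NOT 0 OR 0))) -> 1
  row 3 [000011]: (((0 OR 1) AND (0 AND 0)) XOR ((NOT 0 XOR NOT 0) IMPLIES (NOT 1 OR 1))) -> 1
  row 4 [000100]: (((1 OR 0) AND (0 AND 0)) XOR ((NOT 1 XOR NOT 1) IMPLIES (NOT 0 OR 0))) -> 1
  (every remaining row is evaluated the same way; all 64 results are listed next)
Full result column, 8 rows per line (x1,x2,x3 fixed per line; x4,x5,x6 runs 000..111 left to right):
  rows 0-7 [x1,x2,x3=000]: 11111111  (ones: 8)
  rows 8-15 [x1,x2,x3=001]: 11111111  (ones: 8)
  rows 16-23 [x1,x2,x3=010]: 11111111  (ones: 8)
  rows 24-31 [x1,x2,x3=011]: 11111111  (ones: 8)
  rows 32-39 [x1,x2,x3=100]: 11111111  (ones: 8)
  rows 40-47 [x1,x2,x3=101]: 11111111  (ones: 8)
  rows 48-55 [x1,x2,x3=110]: 11000000  (ones: 2)
  rows 56-63 [x1,x2,x3=111]: 11000000  (ones: 2)
Count of 1-rows = 8+8+8+8+8+8+2+2 = 52

52


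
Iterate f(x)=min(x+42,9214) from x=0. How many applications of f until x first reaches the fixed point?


Step 1: x=0, cap=9214, increment=42
Step 2: x grows by 42 each step until capped at 9214; fixed point is x=9214
Step 3: iterations = ceil(9214/42) = 220

220


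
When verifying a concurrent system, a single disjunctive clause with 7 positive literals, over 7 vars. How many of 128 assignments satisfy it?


Step 1: Total=2^7=128
Step 2: Unsat when all 7 false: 2^0=1
Step 3: Sat=128-1=127

127


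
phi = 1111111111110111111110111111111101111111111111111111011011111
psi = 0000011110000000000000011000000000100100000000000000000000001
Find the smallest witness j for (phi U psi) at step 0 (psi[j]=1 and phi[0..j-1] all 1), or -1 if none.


(phi U psi) at 0: need smallest j with psi[j]=1 and phi[i]=1 for all i in [0,j).
Scan from step 0:
  step 0: phi=1, psi=0 -> continue
  step 1: phi=1, psi=0 -> continue
  step 2: phi=1, psi=0 -> continue
  step 3: phi=1, psi=0 -> continue
  step 5: psi=1 and phi held for [0,5) -> witness found
Witness step = 5

5


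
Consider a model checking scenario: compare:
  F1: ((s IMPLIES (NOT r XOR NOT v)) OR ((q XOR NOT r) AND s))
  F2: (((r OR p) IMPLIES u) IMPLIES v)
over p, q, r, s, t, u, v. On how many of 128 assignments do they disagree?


F1 = ((s IMPLIES (NOT r XOR NOT v)) OR ((q XOR NOT r) AND s))
F2 = (((r OR p) IMPLIES u) IMPLIES v)
Evaluate both on each of 128 rows (bits = p,q,r,s,t,u,v):
  row 0 [0000000]: F1=1 F2=0 (differ) -> 1
  row 1 [0000001]: F1=1 F2=1 -> 0
  row 2 [0000010]: F1=1 F2=0 (differ) -> 1
  row 3 [0000011]: F1=1 F2=1 -> 0
  row 4 [0000100]: F1=1 F2=0 (differ) -> 1
  (every remaining row is evaluated the same way; all 128 results are listed next)
Full result column, 8 rows per line (p,q,r,s fixed per line; t,u,v runs 000..111 left to right):
  rows 0-7 [p,q,r,s=0000]: 10101010  (ones: 4)
  rows 8-15 [p,q,r,s=0001]: 10101010  (ones: 4)
  rows 16-23 [p,q,r,s=0010]: 00100010  (ones: 2)
  rows 24-31 [p,q,r,s=0011]: 01110111  (ones: 6)
  rows 32-39 [p,q,r,s=0100]: 10101010  (ones: 4)
  rows 40-47 [p,q,r,s=0101]: 00000000  (ones: 0)
  rows 48-55 [p,q,r,s=0110]: 00100010  (ones: 2)
  rows 56-63 [p,q,r,s=0111]: 00100010  (ones: 2)
  rows 64-71 [p,q,r,s=1000]: 00100010  (ones: 2)
  rows 72-79 [p,q,r,s=1001]: 00100010  (ones: 2)
  rows 80-87 [p,q,r,s=1010]: 00100010  (ones: 2)
  rows 88-95 [p,q,r,s=1011]: 01110111  (ones: 6)
  rows 96-103 [p,q,r,s=1100]: 00100010  (ones: 2)
  rows 104-111 [p,q,r,s=1101]: 10001000  (ones: 2)
  rows 112-119 [p,q,r,s=1110]: 00100010  (ones: 2)
  rows 120-127 [p,q,r,s=1111]: 00100010  (ones: 2)
Disagreements = 4+4+2+6+4+0+2+2+2+2+2+6+2+2+2+2 = 44

44


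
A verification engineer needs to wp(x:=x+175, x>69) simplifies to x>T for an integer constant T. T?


Formula: wp(x:=E, P) = P[E/x] (substitute E for x in postcondition)
Step 1: Postcondition: x>69
Step 2: Substitute x+175 for x: x+175>69
Step 3: Solve for x: x > 69-175 = -106

-106


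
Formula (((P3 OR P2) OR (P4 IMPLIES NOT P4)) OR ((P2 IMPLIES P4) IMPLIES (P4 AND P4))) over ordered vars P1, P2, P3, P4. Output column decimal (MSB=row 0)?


Formula: (((P3 OR P2) OR (P4 IMPLIES NOT P4)) OR ((P2 IMPLIES P4) IMPLIES (P4 AND P4))) over P1, P2, P3, P4 (16 rows)
Evaluate each row (bits = P1,P2,P3,P4, MSB first):
  row 0 [0000]: (((0 OR 0) OR (0 IMPLIES NOT 0)) OR ((0 IMPLIES 0) IMPLIES (0 AND 0))) -> 1
  row 1 [0001]: (((0 OR 0) OR (1 IMPLIES NOT 1)) OR ((0 IMPLIES 1) IMPLIES (1 AND 1))) -> 1
  row 2 [0010]: (((1 OR 0) OR (0 IMPLIES NOT 0)) OR ((0 IMPLIES 0) IMPLIES (0 AND 0))) -> 1
  row 3 [0011]: (((1 OR 0) OR (1 IMPLIES NOT 1)) OR ((0 IMPLIES 1) IMPLIES (1 AND 1))) -> 1
  row 4 [0100]: (((0 OR 1) OR (0 IMPLIES NOT 0)) OR ((1 IMPLIES 0) IMPLIES (0 AND 0))) -> 1
  row 5 [0101]: (((0 OR 1) OR (1 IMPLIES NOT 1)) OR ((1 IMPLIES 1) IMPLIES (1 AND 1))) -> 1
  row 6 [0110]: (((1 OR 1) OR (0 IMPLIES NOT 0)) OR ((1 IMPLIES 0) IMPLIES (0 AND 0))) -> 1
  row 7 [0111]: (((1 OR 1) OR (1 IMPLIES NOT 1)) OR ((1 IMPLIES 1) IMPLIES (1 AND 1))) -> 1
  row 8 [1000]: (((0 OR 0) OR (0 IMPLIES NOT 0)) OR ((0 IMPLIES 0) IMPLIES (0 AND 0))) -> 1
  row 9 [1001]: (((0 OR 0) OR (1 IMPLIES NOT 1)) OR ((0 IMPLIES 1) IMPLIES (1 AND 1))) -> 1
  row 10 [1010]: (((1 OR 0) OR (0 IMPLIES NOT 0)) OR ((0 IMPLIES 0) IMPLIES (0 AND 0))) -> 1
  row 11 [1011]: (((1 OR 0) OR (1 IMPLIES NOT 1)) OR ((0 IMPLIES 1) IMPLIES (1 AND 1))) -> 1
  row 12 [1100]: (((0 OR 1) OR (0 IMPLIES NOT 0)) OR ((1 IMPLIES 0) IMPLIES (0 AND 0))) -> 1
  row 13 [1101]: (((0 OR 1) OR (1 IMPLIES NOT 1)) OR ((1 IMPLIES 1) IMPLIES (1 AND 1))) -> 1
  row 14 [1110]: (((1 OR 1) OR (0 IMPLIES NOT 0)) OR ((1 IMPLIES 0) IMPLIES (0 AND 0))) -> 1
  row 15 [1111]: (((1 OR 1) OR (1 IMPLIES NOT 1)) OR ((1 IMPLIES 1) IMPLIES (1 AND 1))) -> 1
Full result column, 4 rows per line (P1,P2 fixed per line; P3,P4 runs 00..11 left to right):
  rows 0-3 [P1,P2=00]: 1111  = hex F
  rows 4-7 [P1,P2=01]: 1111  = hex F
  rows 8-11 [P1,P2=10]: 1111  = hex F
  rows 12-15 [P1,P2=11]: 1111  = hex F
Output column (row 0 .. row 15) = 1111111111111111
Output column grouped in 4s = 1111 1111 1111 1111 = 0xFFFF
Convert to decimal digit by digit (value = value*16 + digit):
  F -> 15
  15*16 + 15 (F) = 255
  255*16 + 15 (F) = 4095
  4095*16 + 15 (F) = 65535
Decimal = 65535

65535


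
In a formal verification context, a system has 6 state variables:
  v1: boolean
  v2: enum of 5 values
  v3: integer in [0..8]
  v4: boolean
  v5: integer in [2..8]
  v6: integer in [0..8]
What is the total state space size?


State space = product of domain sizes of all variables.
Domain sizes:
  v1 (boolean): 2
  v2 (enum of 5 values): 5
  v3 (integer in [0..8]): 9
  v4 (boolean): 2
  v5 (integer in [2..8]): 7
  v6 (integer in [0..8]): 9
Product = 2 * 5 * 9 * 2 * 7 * 9 = 11340

11340


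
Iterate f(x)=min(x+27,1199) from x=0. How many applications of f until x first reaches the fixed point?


Step 1: x=0, cap=1199, increment=27
Step 2: x grows by 27 each step until capped at 1199; fixed point is x=1199
Step 3: iterations = ceil(1199/27) = 45

45


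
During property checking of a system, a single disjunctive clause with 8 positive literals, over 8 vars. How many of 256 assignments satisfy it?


Step 1: Total=2^8=256
Step 2: Unsat when all 8 false: 2^0=1
Step 3: Sat=256-1=255

255


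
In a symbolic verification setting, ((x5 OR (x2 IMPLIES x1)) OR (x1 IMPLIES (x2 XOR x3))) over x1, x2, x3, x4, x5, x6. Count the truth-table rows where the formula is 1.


Formula: ((x5 OR (x2 IMPLIES x1)) OR (x1 IMPLIES (x2 XOR x3))) over 6 vars (64 rows)
Evaluate each row (x1, x2, x3, x4, x5, x6 as bits, MSB first):
  row 0 [000000]: ((0 OR (0 IMPLIES 0)) OR (0 IMPLIES (0 XOR 0))) -> 1
  row 1 [000001]: ((0 OR (0 IMPLIES 0)) OR (0 IMPLIES (0 XOR 0))) -> 1
  row 2 [000010]: ((1 OR (0 IMPLIES 0)) OR (0 IMPLIES (0 XOR 0))) -> 1
  row 3 [000011]: ((1 OR (0 IMPLIES 0)) OR (0 IMPLIES (0 XOR 0))) -> 1
  row 4 [000100]: ((0 OR (0 IMPLIES 0)) OR (0 IMPLIES (0 XOR 0))) -> 1
  (every remaining row is evaluated the same way; all 64 results are listed next)
Full result column, 8 rows per line (x1,x2,x3 fixed per line; x4,x5,x6 runs 000..111 left to right):
  rows 0-7 [x1,x2,x3=000]: 11111111  (ones: 8)
  rows 8-15 [x1,x2,x3=001]: 11111111  (ones: 8)
  rows 16-23 [x1,x2,x3=010]: 11111111  (ones: 8)
  rows 24-31 [x1,x2,x3=011]: 11111111  (ones: 8)
  rows 32-39 [x1,x2,x3=100]: 11111111  (ones: 8)
  rows 40-47 [x1,x2,x3=101]: 11111111  (ones: 8)
  rows 48-55 [x1,x2,x3=110]: 11111111  (ones: 8)
  rows 56-63 [x1,x2,x3=111]: 11111111  (ones: 8)
Count of 1-rows = 8+8+8+8+8+8+8+8 = 64

64


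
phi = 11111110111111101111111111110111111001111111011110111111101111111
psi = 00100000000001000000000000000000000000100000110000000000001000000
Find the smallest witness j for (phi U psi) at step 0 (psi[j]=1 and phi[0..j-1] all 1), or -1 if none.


(phi U psi) at 0: need smallest j with psi[j]=1 and phi[i]=1 for all i in [0,j).
Scan from step 0:
  step 0: phi=1, psi=0 -> continue
  step 1: phi=1, psi=0 -> continue
  step 2: psi=1 and phi held for [0,2) -> witness found
Witness step = 2

2


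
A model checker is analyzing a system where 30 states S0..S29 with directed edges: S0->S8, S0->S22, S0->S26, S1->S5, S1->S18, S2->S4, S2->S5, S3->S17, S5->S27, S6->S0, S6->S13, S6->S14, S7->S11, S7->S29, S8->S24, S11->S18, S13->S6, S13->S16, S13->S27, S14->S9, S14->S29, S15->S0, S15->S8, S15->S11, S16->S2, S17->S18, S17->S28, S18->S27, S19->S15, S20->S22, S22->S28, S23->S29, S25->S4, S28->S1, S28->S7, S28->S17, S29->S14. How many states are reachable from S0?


BFS from S0:
  layer 0: {S0}
  layer 1: {S8, S22, S26}
  layer 2: {S24, S28}
  layer 3: {S1, S7, S17}
  layer 4: {S5, S11, S18, S29}
  layer 5: {S14, S27}
  layer 6: {S9}
Reachable set: {S0, S1, S5, S7, S8, S9, S11, S14, S17, S18, S22, S24, S26, S27, S28, S29}
Count = 16

16


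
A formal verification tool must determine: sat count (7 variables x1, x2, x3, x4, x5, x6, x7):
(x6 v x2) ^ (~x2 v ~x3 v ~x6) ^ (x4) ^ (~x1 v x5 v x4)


CNF with 4 clauses over 7 vars (128 assignments).
An assignment satisfies CNF iff every clause has >=1 true literal.
Check each row (bits = x1,x2,x3,x4,x5,x6,x7; clause T/F shown):
  row 0 [0000000]: clauses=FTFT -> 0
  row 1 [0000001]: clauses=FTFT -> 0
  row 2 [0000010]: clauses=TTFT -> 0
  row 3 [0000011]: clauses=TTFT -> 0
  row 4 [0000100]: clauses=FTFT -> 0
  (every remaining row is evaluated the same way; all 128 results are listed next)
Full result column, 8 rows per line (x1,x2,x3,x4 fixed per line; x5,x6,x7 runs 000..111 left to right):
  rows 0-7 [x1,x2,x3,x4=0000]: 00000000  (ones: 0)
  rows 8-15 [x1,x2,x3,x4=0001]: 00110011  (ones: 4)
  rows 16-23 [x1,x2,x3,x4=0010]: 00000000  (ones: 0)
  rows 24-31 [x1,x2,x3,x4=0011]: 00110011  (ones: 4)
  rows 32-39 [x1,x2,x3,x4=0100]: 00000000  (ones: 0)
  rows 40-47 [x1,x2,x3,x4=0101]: 11111111  (ones: 8)
  rows 48-55 [x1,x2,x3,x4=0110]: 00000000  (ones: 0)
  rows 56-63 [x1,x2,x3,x4=0111]: 11001100  (ones: 4)
  rows 64-71 [x1,x2,x3,x4=1000]: 00000000  (ones: 0)
  rows 72-79 [x1,x2,x3,x4=1001]: 00110011  (ones: 4)
  rows 80-87 [x1,x2,x3,x4=1010]: 00000000  (ones: 0)
  rows 88-95 [x1,x2,x3,x4=1011]: 00110011  (ones: 4)
  rows 96-103 [x1,x2,x3,x4=1100]: 00000000  (ones: 0)
  rows 104-111 [x1,x2,x3,x4=1101]: 11111111  (ones: 8)
  rows 112-119 [x1,x2,x3,x4=1110]: 00000000  (ones: 0)
  rows 120-127 [x1,x2,x3,x4=1111]: 11001100  (ones: 4)
Satisfying assignments = 0+4+0+4+0+8+0+4+0+4+0+4+0+8+0+4 = 40

40
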